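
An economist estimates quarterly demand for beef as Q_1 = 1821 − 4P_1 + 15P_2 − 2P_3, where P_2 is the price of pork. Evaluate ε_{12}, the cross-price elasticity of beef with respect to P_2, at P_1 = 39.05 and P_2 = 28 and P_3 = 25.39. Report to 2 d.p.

0.21

At P_1 = 39.05 and P_2 = 28 and P_3 = 25.39: Q_1 = 2034.02.
∂Q_1/∂P_2 = 15.
ε = (∂Q_1/∂P_2)(P_2/Q_1) = 15 × (28/2034.02) ≈ 0.21.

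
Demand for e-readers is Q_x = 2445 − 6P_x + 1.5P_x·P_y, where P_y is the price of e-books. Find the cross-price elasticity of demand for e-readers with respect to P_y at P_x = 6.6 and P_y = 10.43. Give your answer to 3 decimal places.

0.041

At P_x = 6.6 and P_y = 10.43: Q_x = 2508.657.
∂Q_x/∂P_y = 1.5P_x = 1.5(6.6) = 9.9000.
ε = (∂Q_x/∂P_y)(P_y/Q_x) = 9.9000 × (10.43/2508.657) ≈ 0.041.
ε > 0: substitutes.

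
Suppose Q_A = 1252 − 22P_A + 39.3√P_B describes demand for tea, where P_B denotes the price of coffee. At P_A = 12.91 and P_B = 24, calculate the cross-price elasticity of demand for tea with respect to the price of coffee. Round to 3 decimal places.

At P_A = 12.91 and P_B = 24: Q_A = 1160.510.
∂Q_A/∂P_B = 39.3/(2√P_B) = 39.3/(2√24) = 4.0110.
ε = (∂Q_A/∂P_B)(P_B/Q_A) = 4.0110 × (24/1160.510) ≈ 0.083.

0.083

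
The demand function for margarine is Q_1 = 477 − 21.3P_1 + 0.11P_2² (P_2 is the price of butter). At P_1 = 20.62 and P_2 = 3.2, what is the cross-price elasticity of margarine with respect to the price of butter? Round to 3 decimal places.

At P_1 = 20.62 and P_2 = 3.2: Q_1 = 38.920.
∂Q_1/∂P_2 = 0.22P_2 = 0.22(3.2) = 0.7040.
ε = (∂Q_1/∂P_2)(P_2/Q_1) = 0.7040 × (3.2/38.920) ≈ 0.058.
ε > 0: substitutes.

0.058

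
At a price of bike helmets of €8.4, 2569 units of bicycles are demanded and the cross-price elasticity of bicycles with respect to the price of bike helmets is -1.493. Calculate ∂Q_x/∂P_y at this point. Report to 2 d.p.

-456.61

ε = (∂Q_x/∂P_y)·(P_y/Q_x) ⇒ ∂Q_x/∂P_y = ε·Q_x/P_y = -1.493 × 2569/8.4 ≈ -456.61.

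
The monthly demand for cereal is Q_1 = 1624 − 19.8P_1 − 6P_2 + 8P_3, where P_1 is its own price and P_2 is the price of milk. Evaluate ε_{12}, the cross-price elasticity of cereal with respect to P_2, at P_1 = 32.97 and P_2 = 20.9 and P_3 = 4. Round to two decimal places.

At P_1 = 32.97 and P_2 = 20.9 and P_3 = 4: Q_1 = 877.794.
∂Q_1/∂P_2 = -6.
ε = (∂Q_1/∂P_2)(P_2/Q_1) = -6 × (20.9/877.794) ≈ -0.14.
Since ε < 0, cereal and milk are complements.

-0.14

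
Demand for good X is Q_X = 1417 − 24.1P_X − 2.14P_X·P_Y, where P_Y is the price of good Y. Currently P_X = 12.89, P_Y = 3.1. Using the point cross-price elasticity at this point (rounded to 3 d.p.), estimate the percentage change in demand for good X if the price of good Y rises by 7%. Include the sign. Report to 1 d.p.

-0.6%

At P_X = 12.89, P_Y = 3.1: Q_X = 1020.839.
∂Q_X/∂P_Y = -2.14P_X = -27.5846.
ε = (∂Q_X/∂P_Y)(P_Y/Q_X) = -27.5846 × 3.1/1020.839 ≈ -0.084.
%ΔQ_X ≈ ε × %ΔP_Y = -0.084 × (7%) = -0.6%.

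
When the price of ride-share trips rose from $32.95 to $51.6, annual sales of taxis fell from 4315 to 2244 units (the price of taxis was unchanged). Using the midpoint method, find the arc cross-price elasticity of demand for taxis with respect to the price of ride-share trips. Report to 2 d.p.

ΔQ_A = 2244 − 4315 = -2071; ΔP_B = 51.6 − 32.95 = 18.65.
Midpoints: Q̄_A = 3279.5, P̄_B = 42.28.
ε = (ΔQ_A/Q̄_A)/(ΔP_B/P̄_B) = (-2071/3279.5)/(18.65/42.28) ≈ -1.43.
ε < 0: taxis and ride-share trips are complements.

-1.43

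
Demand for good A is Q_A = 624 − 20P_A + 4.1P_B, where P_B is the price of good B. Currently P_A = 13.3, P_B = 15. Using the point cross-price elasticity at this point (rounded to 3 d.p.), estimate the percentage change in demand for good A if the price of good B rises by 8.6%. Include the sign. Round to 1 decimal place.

At P_A = 13.3, P_B = 15: Q_A = 419.5.
∂Q_A/∂P_B = 4.1.
ε = (∂Q_A/∂P_B)(P_B/Q_A) = 4.1000 × 15/419.5 ≈ 0.147.
%ΔQ_A ≈ ε × %ΔP_B = 0.147 × (8.6%) = 1.3%.

1.3%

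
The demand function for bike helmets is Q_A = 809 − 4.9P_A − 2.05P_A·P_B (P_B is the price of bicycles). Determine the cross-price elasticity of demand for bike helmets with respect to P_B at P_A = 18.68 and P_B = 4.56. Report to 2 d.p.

-0.32

At P_A = 18.68 and P_B = 4.56: Q_A = 542.847.
∂Q_A/∂P_B = -2.05P_A = -2.05(18.68) = -38.2940.
ε = (∂Q_A/∂P_B)(P_B/Q_A) = -38.2940 × (4.56/542.847) ≈ -0.32.
ε < 0: complements.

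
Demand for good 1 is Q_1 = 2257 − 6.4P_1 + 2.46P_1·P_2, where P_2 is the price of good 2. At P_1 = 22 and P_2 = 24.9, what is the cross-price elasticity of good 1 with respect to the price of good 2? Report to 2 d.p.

At P_1 = 22 and P_2 = 24.9: Q_1 = 3463.788.
∂Q_1/∂P_2 = 2.46P_1 = 2.46(22) = 54.1200.
ε = (∂Q_1/∂P_2)(P_2/Q_1) = 54.1200 × (24.9/3463.788) ≈ 0.39.

0.39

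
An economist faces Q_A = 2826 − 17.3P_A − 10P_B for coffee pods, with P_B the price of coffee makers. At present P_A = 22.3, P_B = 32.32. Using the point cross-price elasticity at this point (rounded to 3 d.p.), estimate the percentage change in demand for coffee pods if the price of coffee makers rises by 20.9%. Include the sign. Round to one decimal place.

At P_A = 22.3, P_B = 32.32: Q_A = 2117.01.
∂Q_A/∂P_B = -10.
ε = (∂Q_A/∂P_B)(P_B/Q_A) = -10.0000 × 32.32/2117.01 ≈ -0.153.
%ΔQ_A ≈ ε × %ΔP_B = -0.153 × (20.9%) = -3.2%.

-3.2%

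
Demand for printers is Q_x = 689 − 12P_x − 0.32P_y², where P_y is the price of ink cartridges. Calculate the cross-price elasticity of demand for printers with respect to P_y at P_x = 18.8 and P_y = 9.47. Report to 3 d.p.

-0.132

At P_x = 18.8 and P_y = 9.47: Q_x = 434.702.
∂Q_x/∂P_y = -0.64P_y = -0.64(9.47) = -6.0608.
ε = (∂Q_x/∂P_y)(P_y/Q_x) = -6.0608 × (9.47/434.702) ≈ -0.132.
ε < 0: complements.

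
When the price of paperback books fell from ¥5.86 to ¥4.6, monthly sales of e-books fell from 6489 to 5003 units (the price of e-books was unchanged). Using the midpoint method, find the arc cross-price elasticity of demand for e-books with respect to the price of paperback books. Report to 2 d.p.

1.07

ΔQ_A = 5003 − 6489 = -1486; ΔP_B = 4.6 − 5.86 = -1.26.
Midpoints: Q̄_A = 5746.0, P̄_B = 5.23.
ε = (ΔQ_A/Q̄_A)/(ΔP_B/P̄_B) = (-1486/5746.0)/(-1.26/5.23) ≈ 1.07.
ε > 0: e-books and paperback books are substitutes.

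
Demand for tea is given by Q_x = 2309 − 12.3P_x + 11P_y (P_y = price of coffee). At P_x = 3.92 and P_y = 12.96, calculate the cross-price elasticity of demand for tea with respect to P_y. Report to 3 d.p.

0.059

At P_x = 3.92 and P_y = 12.96: Q_x = 2403.344.
∂Q_x/∂P_y = 11.
ε = (∂Q_x/∂P_y)(P_y/Q_x) = 11 × (12.96/2403.344) ≈ 0.059.
Since ε > 0, tea and coffee are substitutes.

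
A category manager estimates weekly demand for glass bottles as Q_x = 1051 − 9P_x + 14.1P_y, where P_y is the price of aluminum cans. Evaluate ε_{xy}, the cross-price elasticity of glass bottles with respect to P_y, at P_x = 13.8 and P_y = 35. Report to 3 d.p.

0.347

At P_x = 13.8 and P_y = 35: Q_x = 1420.3.
∂Q_x/∂P_y = 14.1.
ε = (∂Q_x/∂P_y)(P_y/Q_x) = 14.1 × (35/1420.3) ≈ 0.347.
Since ε > 0, glass bottles and aluminum cans are substitutes.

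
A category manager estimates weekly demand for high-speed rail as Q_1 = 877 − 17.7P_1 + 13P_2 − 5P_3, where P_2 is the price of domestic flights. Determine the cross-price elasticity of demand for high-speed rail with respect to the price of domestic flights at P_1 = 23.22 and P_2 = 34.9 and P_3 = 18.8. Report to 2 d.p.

0.55

At P_1 = 23.22 and P_2 = 34.9 and P_3 = 18.8: Q_1 = 825.706.
∂Q_1/∂P_2 = 13.
ε = (∂Q_1/∂P_2)(P_2/Q_1) = 13 × (34.9/825.706) ≈ 0.55.
Since ε > 0, high-speed rail and domestic flights are substitutes.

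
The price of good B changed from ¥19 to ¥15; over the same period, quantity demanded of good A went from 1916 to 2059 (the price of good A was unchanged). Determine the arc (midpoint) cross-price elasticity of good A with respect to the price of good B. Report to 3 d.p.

ΔQ_A = 2059 − 1916 = 143; ΔP_B = 15 − 19 = -4.
Midpoints: Q̄_A = 1987.5, P̄_B = 17.00.
ε = (ΔQ_A/Q̄_A)/(ΔP_B/P̄_B) = (143/1987.5)/(-4/17.00) ≈ -0.306.
ε < 0: good A and good B are complements.

-0.306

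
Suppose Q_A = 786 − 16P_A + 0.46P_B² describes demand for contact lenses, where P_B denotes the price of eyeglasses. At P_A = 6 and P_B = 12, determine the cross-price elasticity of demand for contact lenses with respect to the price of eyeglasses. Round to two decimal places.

At P_A = 6 and P_B = 12: Q_A = 756.24.
∂Q_A/∂P_B = 0.92P_B = 0.92(12) = 11.0400.
ε = (∂Q_A/∂P_B)(P_B/Q_A) = 11.0400 × (12/756.24) ≈ 0.18.

0.18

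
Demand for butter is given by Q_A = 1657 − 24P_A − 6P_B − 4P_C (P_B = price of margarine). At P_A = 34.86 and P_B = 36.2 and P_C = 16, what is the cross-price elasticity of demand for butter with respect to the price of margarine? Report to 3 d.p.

-0.403

At P_A = 34.86 and P_B = 36.2 and P_C = 16: Q_A = 539.16.
∂Q_A/∂P_B = -6.
ε = (∂Q_A/∂P_B)(P_B/Q_A) = -6 × (36.2/539.16) ≈ -0.403.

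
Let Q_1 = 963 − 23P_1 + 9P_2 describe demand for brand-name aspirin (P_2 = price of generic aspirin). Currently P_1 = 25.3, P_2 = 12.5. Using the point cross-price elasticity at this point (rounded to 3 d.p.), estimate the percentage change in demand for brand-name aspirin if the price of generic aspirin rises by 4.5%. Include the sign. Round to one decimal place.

At P_1 = 25.3, P_2 = 12.5: Q_1 = 493.6.
∂Q_1/∂P_2 = 9.
ε = (∂Q_1/∂P_2)(P_2/Q_1) = 9.0000 × 12.5/493.6 ≈ 0.228.
%ΔQ_1 ≈ ε × %ΔP_2 = 0.228 × (4.5%) = 1.0%.

1.0%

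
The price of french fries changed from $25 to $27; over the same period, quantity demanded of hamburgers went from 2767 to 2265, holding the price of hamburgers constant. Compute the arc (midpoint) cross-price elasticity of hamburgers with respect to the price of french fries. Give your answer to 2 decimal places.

ΔQ_A = 2265 − 2767 = -502; ΔP_B = 27 − 25 = 2.
Midpoints: Q̄_A = 2516.0, P̄_B = 26.00.
ε = (ΔQ_A/Q̄_A)/(ΔP_B/P̄_B) = (-502/2516.0)/(2/26.00) ≈ -2.59.

-2.59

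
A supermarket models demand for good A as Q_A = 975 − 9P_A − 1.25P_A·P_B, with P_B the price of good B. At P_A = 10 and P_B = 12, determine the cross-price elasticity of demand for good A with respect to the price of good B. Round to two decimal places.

-0.20

At P_A = 10 and P_B = 12: Q_A = 735.
∂Q_A/∂P_B = -1.25P_A = -1.25(10) = -12.5000.
ε = (∂Q_A/∂P_B)(P_B/Q_A) = -12.5000 × (12/735) ≈ -0.20.
ε < 0: complements.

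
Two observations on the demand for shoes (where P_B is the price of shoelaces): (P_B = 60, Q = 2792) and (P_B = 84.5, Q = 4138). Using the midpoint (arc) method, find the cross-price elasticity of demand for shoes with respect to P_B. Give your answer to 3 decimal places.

ΔQ_A = 4138 − 2792 = 1346; ΔP_B = 84.5 − 60 = 24.5.
Midpoints: Q̄_A = 3465.0, P̄_B = 72.25.
ε = (ΔQ_A/Q̄_A)/(ΔP_B/P̄_B) = (1346/3465.0)/(24.5/72.25) ≈ 1.146.

1.146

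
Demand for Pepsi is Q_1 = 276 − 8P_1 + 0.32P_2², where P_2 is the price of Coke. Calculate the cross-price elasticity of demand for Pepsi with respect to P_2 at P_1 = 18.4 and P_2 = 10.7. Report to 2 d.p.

At P_1 = 18.4 and P_2 = 10.7: Q_1 = 165.437.
∂Q_1/∂P_2 = 0.64P_2 = 0.64(10.7) = 6.8480.
ε = (∂Q_1/∂P_2)(P_2/Q_1) = 6.8480 × (10.7/165.437) ≈ 0.44.

0.44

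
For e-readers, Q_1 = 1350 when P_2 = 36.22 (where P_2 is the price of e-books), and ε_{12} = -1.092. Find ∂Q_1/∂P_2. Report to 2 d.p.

ε = (∂Q_1/∂P_2)·(P_2/Q_1) ⇒ ∂Q_1/∂P_2 = ε·Q_1/P_2 = -1.092 × 1350/36.22 ≈ -40.70.

-40.70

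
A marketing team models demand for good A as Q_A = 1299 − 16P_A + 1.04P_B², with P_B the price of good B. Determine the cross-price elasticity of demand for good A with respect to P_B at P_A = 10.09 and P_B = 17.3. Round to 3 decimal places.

At P_A = 10.09 and P_B = 17.3: Q_A = 1448.822.
∂Q_A/∂P_B = 2.08P_B = 2.08(17.3) = 35.9840.
ε = (∂Q_A/∂P_B)(P_B/Q_A) = 35.9840 × (17.3/1448.822) ≈ 0.430.
ε > 0: substitutes.

0.430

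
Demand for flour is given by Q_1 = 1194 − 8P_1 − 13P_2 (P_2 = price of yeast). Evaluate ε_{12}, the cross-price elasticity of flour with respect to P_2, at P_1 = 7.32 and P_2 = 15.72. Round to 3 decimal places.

At P_1 = 7.32 and P_2 = 15.72: Q_1 = 931.08.
∂Q_1/∂P_2 = -13.
ε = (∂Q_1/∂P_2)(P_2/Q_1) = -13 × (15.72/931.08) ≈ -0.219.
Since ε < 0, flour and yeast are complements.

-0.219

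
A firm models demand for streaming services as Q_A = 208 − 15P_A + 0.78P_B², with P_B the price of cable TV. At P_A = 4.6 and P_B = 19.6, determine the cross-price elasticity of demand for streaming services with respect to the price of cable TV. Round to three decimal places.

1.366

At P_A = 4.6 and P_B = 19.6: Q_A = 438.645.
∂Q_A/∂P_B = 1.56P_B = 1.56(19.6) = 30.5760.
ε = (∂Q_A/∂P_B)(P_B/Q_A) = 30.5760 × (19.6/438.645) ≈ 1.366.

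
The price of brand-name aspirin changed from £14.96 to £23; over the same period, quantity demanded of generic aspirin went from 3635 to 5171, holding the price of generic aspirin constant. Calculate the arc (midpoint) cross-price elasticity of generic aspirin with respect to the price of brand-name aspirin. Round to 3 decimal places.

ΔQ_A = 5171 − 3635 = 1536; ΔP_B = 23 − 14.96 = 8.04.
Midpoints: Q̄_A = 4403.0, P̄_B = 18.98.
ε = (ΔQ_A/Q̄_A)/(ΔP_B/P̄_B) = (1536/4403.0)/(8.04/18.98) ≈ 0.824.

0.824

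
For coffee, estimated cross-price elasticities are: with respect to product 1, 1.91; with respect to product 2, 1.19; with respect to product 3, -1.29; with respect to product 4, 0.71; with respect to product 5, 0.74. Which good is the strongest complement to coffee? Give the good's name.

Complements have ε < 0. The most negative value is -1.29 (product 3).

product 3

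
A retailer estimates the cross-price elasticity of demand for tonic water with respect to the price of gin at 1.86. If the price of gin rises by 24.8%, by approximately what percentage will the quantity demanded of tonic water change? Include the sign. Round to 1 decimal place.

46.1%

%ΔQ ≈ ε × %ΔP of gin = 1.86 × (24.8%) = 46.1%.
Demand for tonic water rises by about 46.1%.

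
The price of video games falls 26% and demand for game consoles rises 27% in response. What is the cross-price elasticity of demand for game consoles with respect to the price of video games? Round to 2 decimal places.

-1.04

ε = (%ΔQ of game consoles) / (%ΔP of video games) = (27%) / (-26%) ≈ -1.04.
Negative cross-price elasticity: complements.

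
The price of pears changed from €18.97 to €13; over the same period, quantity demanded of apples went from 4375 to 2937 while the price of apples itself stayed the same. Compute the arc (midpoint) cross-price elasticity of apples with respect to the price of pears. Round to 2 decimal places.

1.05

ΔQ_A = 2937 − 4375 = -1438; ΔP_B = 13 − 18.97 = -5.97.
Midpoints: Q̄_A = 3656.0, P̄_B = 15.98.
ε = (ΔQ_A/Q̄_A)/(ΔP_B/P̄_B) = (-1438/3656.0)/(-5.97/15.98) ≈ 1.05.
ε > 0: apples and pears are substitutes.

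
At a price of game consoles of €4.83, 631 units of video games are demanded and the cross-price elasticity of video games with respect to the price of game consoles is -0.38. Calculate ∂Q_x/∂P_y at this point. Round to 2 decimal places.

ε = (∂Q_x/∂P_y)·(P_y/Q_x) ⇒ ∂Q_x/∂P_y = ε·Q_x/P_y = -0.38 × 631/4.83 ≈ -49.64.

-49.64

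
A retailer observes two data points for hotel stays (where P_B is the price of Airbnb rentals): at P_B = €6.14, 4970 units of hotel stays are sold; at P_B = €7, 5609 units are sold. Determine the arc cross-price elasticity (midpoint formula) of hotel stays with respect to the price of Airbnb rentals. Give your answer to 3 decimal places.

ΔQ_A = 5609 − 4970 = 639; ΔP_B = 7 − 6.14 = 0.86.
Midpoints: Q̄_A = 5289.5, P̄_B = 6.57.
ε = (ΔQ_A/Q̄_A)/(ΔP_B/P̄_B) = (639/5289.5)/(0.86/6.57) ≈ 0.923.
ε > 0: hotel stays and Airbnb rentals are substitutes.

0.923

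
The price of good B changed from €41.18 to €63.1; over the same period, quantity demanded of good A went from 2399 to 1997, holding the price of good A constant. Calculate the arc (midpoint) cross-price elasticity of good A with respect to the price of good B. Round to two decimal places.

-0.44

ΔQ_A = 1997 − 2399 = -402; ΔP_B = 63.1 − 41.18 = 21.92.
Midpoints: Q̄_A = 2198.0, P̄_B = 52.14.
ε = (ΔQ_A/Q̄_A)/(ΔP_B/P̄_B) = (-402/2198.0)/(21.92/52.14) ≈ -0.44.
ε < 0: good A and good B are complements.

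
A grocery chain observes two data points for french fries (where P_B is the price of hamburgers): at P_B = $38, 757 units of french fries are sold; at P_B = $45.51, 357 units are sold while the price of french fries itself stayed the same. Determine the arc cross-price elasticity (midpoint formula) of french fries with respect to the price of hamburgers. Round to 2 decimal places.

ΔQ_A = 357 − 757 = -400; ΔP_B = 45.51 − 38 = 7.51.
Midpoints: Q̄_A = 557.0, P̄_B = 41.75.
ε = (ΔQ_A/Q̄_A)/(ΔP_B/P̄_B) = (-400/557.0)/(7.51/41.75) ≈ -3.99.

-3.99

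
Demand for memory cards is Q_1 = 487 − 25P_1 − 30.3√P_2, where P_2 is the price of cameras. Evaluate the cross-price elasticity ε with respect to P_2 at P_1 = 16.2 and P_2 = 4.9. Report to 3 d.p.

-2.246

At P_1 = 16.2 and P_2 = 4.9: Q_1 = 14.928.
∂Q_1/∂P_2 = -30.3/(2√P_2) = -30.3/(2√4.9) = -6.8441.
ε = (∂Q_1/∂P_2)(P_2/Q_1) = -6.8441 × (4.9/14.928) ≈ -2.246.
ε < 0: complements.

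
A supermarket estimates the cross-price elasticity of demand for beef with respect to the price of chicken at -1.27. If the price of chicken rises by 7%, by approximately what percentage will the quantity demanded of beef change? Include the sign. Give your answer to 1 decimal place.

%ΔQ ≈ ε × %ΔP of chicken = -1.27 × (7%) = -8.9%.
Demand for beef falls by about 8.9%.

-8.9%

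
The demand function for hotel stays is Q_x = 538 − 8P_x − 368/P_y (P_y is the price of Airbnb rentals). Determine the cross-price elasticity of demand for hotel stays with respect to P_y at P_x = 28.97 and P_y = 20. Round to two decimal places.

At P_x = 28.97 and P_y = 20: Q_x = 287.84.
∂Q_x/∂P_y = 368/P_y² = 0.9200.
ε = (∂Q_x/∂P_y)(P_y/Q_x) = 0.9200 × (20/287.84) ≈ 0.06.
ε > 0: substitutes.

0.06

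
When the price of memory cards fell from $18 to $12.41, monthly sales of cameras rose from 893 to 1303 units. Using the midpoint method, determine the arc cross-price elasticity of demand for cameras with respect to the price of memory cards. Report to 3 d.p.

ΔQ_A = 1303 − 893 = 410; ΔP_B = 12.41 − 18 = -5.59.
Midpoints: Q̄_A = 1098.0, P̄_B = 15.21.
ε = (ΔQ_A/Q̄_A)/(ΔP_B/P̄_B) = (410/1098.0)/(-5.59/15.21) ≈ -1.016.

-1.016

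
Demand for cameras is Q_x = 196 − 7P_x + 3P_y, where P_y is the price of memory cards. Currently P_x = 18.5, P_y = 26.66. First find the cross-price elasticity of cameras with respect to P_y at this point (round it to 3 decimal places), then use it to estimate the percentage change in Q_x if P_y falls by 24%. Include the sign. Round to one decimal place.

-13.1%

At P_x = 18.5, P_y = 26.66: Q_x = 146.48.
∂Q_x/∂P_y = 3.
ε = (∂Q_x/∂P_y)(P_y/Q_x) = 3.0000 × 26.66/146.48 ≈ 0.546.
%ΔQ_x ≈ ε × %ΔP_y = 0.546 × (-24%) = -13.1%.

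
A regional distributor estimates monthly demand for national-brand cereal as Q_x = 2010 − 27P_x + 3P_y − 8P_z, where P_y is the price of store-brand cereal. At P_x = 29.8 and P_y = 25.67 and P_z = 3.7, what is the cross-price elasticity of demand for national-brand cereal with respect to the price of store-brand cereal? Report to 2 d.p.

0.06

At P_x = 29.8 and P_y = 25.67 and P_z = 3.7: Q_x = 1252.81.
∂Q_x/∂P_y = 3.
ε = (∂Q_x/∂P_y)(P_y/Q_x) = 3 × (25.67/1252.81) ≈ 0.06.
Since ε > 0, national-brand cereal and store-brand cereal are substitutes.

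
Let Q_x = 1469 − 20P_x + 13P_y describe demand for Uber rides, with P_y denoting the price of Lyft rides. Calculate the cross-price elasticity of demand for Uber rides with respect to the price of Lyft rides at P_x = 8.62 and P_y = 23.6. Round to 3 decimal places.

0.191

At P_x = 8.62 and P_y = 23.6: Q_x = 1603.4.
∂Q_x/∂P_y = 13.
ε = (∂Q_x/∂P_y)(P_y/Q_x) = 13 × (23.6/1603.4) ≈ 0.191.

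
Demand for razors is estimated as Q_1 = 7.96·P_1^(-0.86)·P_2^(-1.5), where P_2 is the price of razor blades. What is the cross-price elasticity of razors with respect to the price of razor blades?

In a log-linear (constant-elasticity) demand function, the coefficient on the exponent of P_2 is the cross-price elasticity.
ε = -1.50. Negative, so razors and razor blades are complements.

-1.50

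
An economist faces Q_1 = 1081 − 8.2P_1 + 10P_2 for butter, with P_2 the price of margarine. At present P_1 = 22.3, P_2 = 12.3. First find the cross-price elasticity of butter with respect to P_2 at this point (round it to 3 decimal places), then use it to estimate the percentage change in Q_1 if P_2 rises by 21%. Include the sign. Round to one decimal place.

2.5%

At P_1 = 22.3, P_2 = 12.3: Q_1 = 1021.14.
∂Q_1/∂P_2 = 10.
ε = (∂Q_1/∂P_2)(P_2/Q_1) = 10.0000 × 12.3/1021.14 ≈ 0.120.
%ΔQ_1 ≈ ε × %ΔP_2 = 0.120 × (21%) = 2.5%.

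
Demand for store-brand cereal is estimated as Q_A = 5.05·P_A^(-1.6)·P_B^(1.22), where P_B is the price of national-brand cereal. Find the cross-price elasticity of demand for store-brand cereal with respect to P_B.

In a log-linear (constant-elasticity) demand function, the coefficient on the exponent of P_B is the cross-price elasticity.
ε = 1.22. Positive, so store-brand cereal and national-brand cereal are substitutes.

1.22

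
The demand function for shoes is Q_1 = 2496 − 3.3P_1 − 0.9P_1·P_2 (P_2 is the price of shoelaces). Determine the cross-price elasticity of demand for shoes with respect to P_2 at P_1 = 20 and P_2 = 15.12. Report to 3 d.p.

At P_1 = 20 and P_2 = 15.12: Q_1 = 2157.84.
∂Q_1/∂P_2 = -0.9P_1 = -0.9(20) = -18.0000.
ε = (∂Q_1/∂P_2)(P_2/Q_1) = -18.0000 × (15.12/2157.84) ≈ -0.126.
ε < 0: complements.

-0.126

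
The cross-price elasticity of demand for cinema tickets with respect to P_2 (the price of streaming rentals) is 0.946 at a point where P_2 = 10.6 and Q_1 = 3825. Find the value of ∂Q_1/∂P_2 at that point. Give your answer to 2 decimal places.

341.36

ε = (∂Q_1/∂P_2)·(P_2/Q_1) ⇒ ∂Q_1/∂P_2 = ε·Q_1/P_2 = 0.946 × 3825/10.6 ≈ 341.36.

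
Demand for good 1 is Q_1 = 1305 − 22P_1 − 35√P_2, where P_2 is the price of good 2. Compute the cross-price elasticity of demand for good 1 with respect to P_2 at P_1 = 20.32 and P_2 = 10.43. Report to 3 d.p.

-0.076

At P_1 = 20.32 and P_2 = 10.43: Q_1 = 744.926.
∂Q_1/∂P_2 = -35/(2√P_2) = -35/(2√10.43) = -5.4187.
ε = (∂Q_1/∂P_2)(P_2/Q_1) = -5.4187 × (10.43/744.926) ≈ -0.076.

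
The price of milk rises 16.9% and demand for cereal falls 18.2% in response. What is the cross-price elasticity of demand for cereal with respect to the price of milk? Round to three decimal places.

ε = (%ΔQ of cereal) / (%ΔP of milk) = (-18.2%) / (16.9%) ≈ -1.077.
Negative cross-price elasticity: complements.

-1.077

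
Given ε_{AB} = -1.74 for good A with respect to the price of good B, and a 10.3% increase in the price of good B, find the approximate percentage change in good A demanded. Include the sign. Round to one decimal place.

-17.9%

%ΔQ ≈ ε × %ΔP of good B = -1.74 × (10.3%) = -17.9%.
Demand for good A falls by about 17.9%.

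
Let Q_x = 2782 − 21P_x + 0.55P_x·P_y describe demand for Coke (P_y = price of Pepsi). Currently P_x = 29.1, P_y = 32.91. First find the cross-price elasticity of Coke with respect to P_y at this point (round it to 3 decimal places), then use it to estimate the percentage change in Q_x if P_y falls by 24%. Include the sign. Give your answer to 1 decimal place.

-4.7%

At P_x = 29.1, P_y = 32.91: Q_x = 2697.625.
∂Q_x/∂P_y = 0.55P_x = 16.0050.
ε = (∂Q_x/∂P_y)(P_y/Q_x) = 16.0050 × 32.91/2697.625 ≈ 0.195.
%ΔQ_x ≈ ε × %ΔP_y = 0.195 × (-24%) = -4.7%.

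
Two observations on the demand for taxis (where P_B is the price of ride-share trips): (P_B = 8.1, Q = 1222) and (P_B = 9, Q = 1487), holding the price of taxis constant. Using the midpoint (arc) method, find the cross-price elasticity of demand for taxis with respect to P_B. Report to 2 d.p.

1.86

ΔQ_A = 1487 − 1222 = 265; ΔP_B = 9 − 8.1 = 0.9.
Midpoints: Q̄_A = 1354.5, P̄_B = 8.55.
ε = (ΔQ_A/Q̄_A)/(ΔP_B/P̄_B) = (265/1354.5)/(0.9/8.55) ≈ 1.86.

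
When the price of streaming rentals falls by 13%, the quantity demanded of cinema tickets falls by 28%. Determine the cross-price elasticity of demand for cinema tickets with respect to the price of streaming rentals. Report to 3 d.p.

ε = (%ΔQ of cinema tickets) / (%ΔP of streaming rentals) = (-28%) / (-13%) ≈ 2.154.

2.154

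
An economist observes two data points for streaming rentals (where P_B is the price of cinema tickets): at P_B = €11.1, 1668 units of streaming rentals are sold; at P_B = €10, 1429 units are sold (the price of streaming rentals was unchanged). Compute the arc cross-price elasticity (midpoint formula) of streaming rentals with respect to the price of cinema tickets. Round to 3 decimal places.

ΔQ_A = 1429 − 1668 = -239; ΔP_B = 10 − 11.1 = -1.1.
Midpoints: Q̄_A = 1548.5, P̄_B = 10.55.
ε = (ΔQ_A/Q̄_A)/(ΔP_B/P̄_B) = (-239/1548.5)/(-1.1/10.55) ≈ 1.480.
ε > 0: streaming rentals and cinema tickets are substitutes.

1.480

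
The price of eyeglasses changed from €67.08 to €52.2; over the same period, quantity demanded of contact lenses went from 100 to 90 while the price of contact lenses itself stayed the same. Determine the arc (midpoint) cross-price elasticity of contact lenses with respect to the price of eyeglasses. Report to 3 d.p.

ΔQ_A = 90 − 100 = -10; ΔP_B = 52.2 − 67.08 = -14.88.
Midpoints: Q̄_A = 95.0, P̄_B = 59.64.
ε = (ΔQ_A/Q̄_A)/(ΔP_B/P̄_B) = (-10/95.0)/(-14.88/59.64) ≈ 0.422.

0.422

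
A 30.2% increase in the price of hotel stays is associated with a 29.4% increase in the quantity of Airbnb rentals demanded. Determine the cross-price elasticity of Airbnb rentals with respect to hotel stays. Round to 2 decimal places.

0.97

ε = (%ΔQ of Airbnb rentals) / (%ΔP of hotel stays) = (29.4%) / (30.2%) ≈ 0.97.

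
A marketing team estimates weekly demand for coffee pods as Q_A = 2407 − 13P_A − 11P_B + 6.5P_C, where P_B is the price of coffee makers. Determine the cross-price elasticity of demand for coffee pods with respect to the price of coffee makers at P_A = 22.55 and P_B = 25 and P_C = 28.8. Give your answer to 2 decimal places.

-0.14

At P_A = 22.55 and P_B = 25 and P_C = 28.8: Q_A = 2026.05.
∂Q_A/∂P_B = -11.
ε = (∂Q_A/∂P_B)(P_B/Q_A) = -11 × (25/2026.05) ≈ -0.14.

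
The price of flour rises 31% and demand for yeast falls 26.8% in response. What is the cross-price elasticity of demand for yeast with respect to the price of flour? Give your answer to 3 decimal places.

-0.865

ε = (%ΔQ of yeast) / (%ΔP of flour) = (-26.8%) / (31%) ≈ -0.865.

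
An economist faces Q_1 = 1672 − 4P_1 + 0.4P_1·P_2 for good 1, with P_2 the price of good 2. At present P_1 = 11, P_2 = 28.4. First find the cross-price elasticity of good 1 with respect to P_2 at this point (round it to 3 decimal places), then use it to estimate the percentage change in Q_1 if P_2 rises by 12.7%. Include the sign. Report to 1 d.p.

At P_1 = 11, P_2 = 28.4: Q_1 = 1752.96.
∂Q_1/∂P_2 = 0.4P_1 = 4.4000.
ε = (∂Q_1/∂P_2)(P_2/Q_1) = 4.4000 × 28.4/1752.96 ≈ 0.071.
%ΔQ_1 ≈ ε × %ΔP_2 = 0.071 × (12.7%) = 0.9%.

0.9%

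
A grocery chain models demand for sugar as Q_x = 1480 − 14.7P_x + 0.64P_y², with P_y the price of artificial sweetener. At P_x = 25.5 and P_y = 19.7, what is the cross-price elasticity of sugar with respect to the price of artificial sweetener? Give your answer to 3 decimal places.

At P_x = 25.5 and P_y = 19.7: Q_x = 1353.528.
∂Q_x/∂P_y = 1.28P_y = 1.28(19.7) = 25.2160.
ε = (∂Q_x/∂P_y)(P_y/Q_x) = 25.2160 × (19.7/1353.528) ≈ 0.367.

0.367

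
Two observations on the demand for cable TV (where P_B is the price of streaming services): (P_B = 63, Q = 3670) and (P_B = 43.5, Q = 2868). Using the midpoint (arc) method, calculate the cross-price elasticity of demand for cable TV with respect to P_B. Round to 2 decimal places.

ΔQ_A = 2868 − 3670 = -802; ΔP_B = 43.5 − 63 = -19.5.
Midpoints: Q̄_A = 3269.0, P̄_B = 53.25.
ε = (ΔQ_A/Q̄_A)/(ΔP_B/P̄_B) = (-802/3269.0)/(-19.5/53.25) ≈ 0.67.
ε > 0: cable TV and streaming services are substitutes.

0.67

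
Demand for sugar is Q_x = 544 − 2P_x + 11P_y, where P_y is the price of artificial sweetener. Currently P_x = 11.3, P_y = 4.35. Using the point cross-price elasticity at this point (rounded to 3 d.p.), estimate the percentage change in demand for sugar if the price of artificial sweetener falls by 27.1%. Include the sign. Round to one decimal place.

-2.3%

At P_x = 11.3, P_y = 4.35: Q_x = 569.25.
∂Q_x/∂P_y = 11.
ε = (∂Q_x/∂P_y)(P_y/Q_x) = 11.0000 × 4.35/569.25 ≈ 0.084.
%ΔQ_x ≈ ε × %ΔP_y = 0.084 × (-27.1%) = -2.3%.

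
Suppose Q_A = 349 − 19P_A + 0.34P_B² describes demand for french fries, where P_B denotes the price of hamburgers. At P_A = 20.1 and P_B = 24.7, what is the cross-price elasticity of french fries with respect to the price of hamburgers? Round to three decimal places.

2.377

At P_A = 20.1 and P_B = 24.7: Q_A = 174.531.
∂Q_A/∂P_B = 0.68P_B = 0.68(24.7) = 16.7960.
ε = (∂Q_A/∂P_B)(P_B/Q_A) = 16.7960 × (24.7/174.531) ≈ 2.377.
ε > 0: substitutes.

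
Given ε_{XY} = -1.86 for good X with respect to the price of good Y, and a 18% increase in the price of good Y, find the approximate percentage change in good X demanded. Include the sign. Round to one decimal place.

-33.5%

%ΔQ ≈ ε × %ΔP of good Y = -1.86 × (18%) = -33.5%.
Demand for good X falls by about 33.5%.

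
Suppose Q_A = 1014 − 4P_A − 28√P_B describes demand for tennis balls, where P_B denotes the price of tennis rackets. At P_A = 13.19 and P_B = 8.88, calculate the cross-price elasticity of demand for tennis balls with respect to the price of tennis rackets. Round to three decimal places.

At P_A = 13.19 and P_B = 8.88: Q_A = 877.802.
∂Q_A/∂P_B = -28/(2√P_B) = -28/(2√8.88) = -4.6981.
ε = (∂Q_A/∂P_B)(P_B/Q_A) = -4.6981 × (8.88/877.802) ≈ -0.048.

-0.048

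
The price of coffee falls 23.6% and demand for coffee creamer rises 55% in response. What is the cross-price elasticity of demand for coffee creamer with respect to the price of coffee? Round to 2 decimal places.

-2.33

ε = (%ΔQ of coffee creamer) / (%ΔP of coffee) = (55%) / (-23.6%) ≈ -2.33.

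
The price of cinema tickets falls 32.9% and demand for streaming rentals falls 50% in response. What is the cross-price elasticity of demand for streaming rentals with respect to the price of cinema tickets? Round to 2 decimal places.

ε = (%ΔQ of streaming rentals) / (%ΔP of cinema tickets) = (-50%) / (-32.9%) ≈ 1.52.
Positive cross-price elasticity: substitutes.

1.52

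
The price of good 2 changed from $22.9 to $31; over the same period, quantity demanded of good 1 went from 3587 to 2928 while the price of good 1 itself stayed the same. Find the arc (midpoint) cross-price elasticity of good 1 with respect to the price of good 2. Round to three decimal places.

ΔQ_1 = 2928 − 3587 = -659; ΔP_2 = 31 − 22.9 = 8.1.
Midpoints: Q̄_1 = 3257.5, P̄_2 = 26.95.
ε = (ΔQ_1/Q̄_1)/(ΔP_2/P̄_2) = (-659/3257.5)/(8.1/26.95) ≈ -0.673.

-0.673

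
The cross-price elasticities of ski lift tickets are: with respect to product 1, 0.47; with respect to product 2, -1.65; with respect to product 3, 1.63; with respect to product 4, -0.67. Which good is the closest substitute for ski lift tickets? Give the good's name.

Substitutes have ε > 0. Among the positive values, 1.63 (product 3) is largest.

product 3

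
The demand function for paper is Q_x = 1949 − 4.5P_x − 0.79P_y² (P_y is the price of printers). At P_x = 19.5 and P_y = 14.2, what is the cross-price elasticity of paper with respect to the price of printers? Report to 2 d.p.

-0.19

At P_x = 19.5 and P_y = 14.2: Q_x = 1701.954.
∂Q_x/∂P_y = -1.58P_y = -1.58(14.2) = -22.4360.
ε = (∂Q_x/∂P_y)(P_y/Q_x) = -22.4360 × (14.2/1701.954) ≈ -0.19.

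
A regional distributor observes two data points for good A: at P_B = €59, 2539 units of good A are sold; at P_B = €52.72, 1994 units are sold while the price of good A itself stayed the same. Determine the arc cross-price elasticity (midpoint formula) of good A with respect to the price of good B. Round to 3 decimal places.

ΔQ_A = 1994 − 2539 = -545; ΔP_B = 52.72 − 59 = -6.28.
Midpoints: Q̄_A = 2266.5, P̄_B = 55.86.
ε = (ΔQ_A/Q̄_A)/(ΔP_B/P̄_B) = (-545/2266.5)/(-6.28/55.86) ≈ 2.139.

2.139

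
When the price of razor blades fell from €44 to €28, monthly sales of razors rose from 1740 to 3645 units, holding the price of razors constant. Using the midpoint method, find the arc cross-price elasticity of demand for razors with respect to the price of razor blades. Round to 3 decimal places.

-1.592

ΔQ_A = 3645 − 1740 = 1905; ΔP_B = 28 − 44 = -16.
Midpoints: Q̄_A = 2692.5, P̄_B = 36.00.
ε = (ΔQ_A/Q̄_A)/(ΔP_B/P̄_B) = (1905/2692.5)/(-16/36.00) ≈ -1.592.
ε < 0: razors and razor blades are complements.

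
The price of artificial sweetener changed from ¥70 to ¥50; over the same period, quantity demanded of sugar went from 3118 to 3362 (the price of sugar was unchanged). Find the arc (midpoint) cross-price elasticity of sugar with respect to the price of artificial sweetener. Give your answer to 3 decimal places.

ΔQ_A = 3362 − 3118 = 244; ΔP_B = 50 − 70 = -20.
Midpoints: Q̄_A = 3240.0, P̄_B = 60.00.
ε = (ΔQ_A/Q̄_A)/(ΔP_B/P̄_B) = (244/3240.0)/(-20/60.00) ≈ -0.226.
ε < 0: sugar and artificial sweetener are complements.

-0.226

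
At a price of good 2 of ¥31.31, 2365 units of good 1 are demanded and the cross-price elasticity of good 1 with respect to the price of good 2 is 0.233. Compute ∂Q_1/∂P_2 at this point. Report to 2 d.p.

17.60

ε = (∂Q_1/∂P_2)·(P_2/Q_1) ⇒ ∂Q_1/∂P_2 = ε·Q_1/P_2 = 0.233 × 2365/31.31 ≈ 17.60.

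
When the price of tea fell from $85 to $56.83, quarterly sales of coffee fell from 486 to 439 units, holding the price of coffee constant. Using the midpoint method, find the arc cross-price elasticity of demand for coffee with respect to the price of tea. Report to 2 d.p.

ΔQ_A = 439 − 486 = -47; ΔP_B = 56.83 − 85 = -28.17.
Midpoints: Q̄_A = 462.5, P̄_B = 70.91.
ε = (ΔQ_A/Q̄_A)/(ΔP_B/P̄_B) = (-47/462.5)/(-28.17/70.91) ≈ 0.26.
ε > 0: coffee and tea are substitutes.

0.26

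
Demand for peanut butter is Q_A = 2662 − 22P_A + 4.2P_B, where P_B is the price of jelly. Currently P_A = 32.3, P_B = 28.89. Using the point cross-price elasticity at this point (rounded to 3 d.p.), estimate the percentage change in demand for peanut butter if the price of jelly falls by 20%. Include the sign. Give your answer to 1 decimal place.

At P_A = 32.3, P_B = 28.89: Q_A = 2072.738.
∂Q_A/∂P_B = 4.2.
ε = (∂Q_A/∂P_B)(P_B/Q_A) = 4.2000 × 28.89/2072.738 ≈ 0.059.
%ΔQ_A ≈ ε × %ΔP_B = 0.059 × (-20%) = -1.2%.

-1.2%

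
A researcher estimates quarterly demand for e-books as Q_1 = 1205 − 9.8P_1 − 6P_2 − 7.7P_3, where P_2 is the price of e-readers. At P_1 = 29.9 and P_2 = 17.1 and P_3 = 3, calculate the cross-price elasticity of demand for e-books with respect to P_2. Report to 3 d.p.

At P_1 = 29.9 and P_2 = 17.1 and P_3 = 3: Q_1 = 786.28.
∂Q_1/∂P_2 = -6.
ε = (∂Q_1/∂P_2)(P_2/Q_1) = -6 × (17.1/786.28) ≈ -0.130.
Since ε < 0, e-books and e-readers are complements.

-0.130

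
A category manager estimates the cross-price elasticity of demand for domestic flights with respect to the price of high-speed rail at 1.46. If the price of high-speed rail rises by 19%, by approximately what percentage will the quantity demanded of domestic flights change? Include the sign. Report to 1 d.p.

%ΔQ ≈ ε × %ΔP of high-speed rail = 1.46 × (19%) = 27.7%.

27.7%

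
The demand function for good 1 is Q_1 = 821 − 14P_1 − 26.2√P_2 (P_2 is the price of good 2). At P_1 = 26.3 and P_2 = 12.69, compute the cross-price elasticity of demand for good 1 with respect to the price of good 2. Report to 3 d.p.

-0.130

At P_1 = 26.3 and P_2 = 12.69: Q_1 = 359.468.
∂Q_1/∂P_2 = -26.2/(2√P_2) = -26.2/(2√12.69) = -3.6774.
ε = (∂Q_1/∂P_2)(P_2/Q_1) = -3.6774 × (12.69/359.468) ≈ -0.130.
ε < 0: complements.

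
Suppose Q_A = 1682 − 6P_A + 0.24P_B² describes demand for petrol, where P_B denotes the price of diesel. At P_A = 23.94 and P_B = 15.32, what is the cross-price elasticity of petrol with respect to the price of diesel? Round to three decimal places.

0.071

At P_A = 23.94 and P_B = 15.32: Q_A = 1594.689.
∂Q_A/∂P_B = 0.48P_B = 0.48(15.32) = 7.3536.
ε = (∂Q_A/∂P_B)(P_B/Q_A) = 7.3536 × (15.32/1594.689) ≈ 0.071.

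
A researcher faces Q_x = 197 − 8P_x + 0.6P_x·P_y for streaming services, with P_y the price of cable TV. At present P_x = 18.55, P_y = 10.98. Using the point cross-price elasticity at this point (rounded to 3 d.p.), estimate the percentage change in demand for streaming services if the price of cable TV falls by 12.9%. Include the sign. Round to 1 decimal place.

-9.2%

At P_x = 18.55, P_y = 10.98: Q_x = 170.807.
∂Q_x/∂P_y = 0.6P_x = 11.1300.
ε = (∂Q_x/∂P_y)(P_y/Q_x) = 11.1300 × 10.98/170.807 ≈ 0.715.
%ΔQ_x ≈ ε × %ΔP_y = 0.715 × (-12.9%) = -9.2%.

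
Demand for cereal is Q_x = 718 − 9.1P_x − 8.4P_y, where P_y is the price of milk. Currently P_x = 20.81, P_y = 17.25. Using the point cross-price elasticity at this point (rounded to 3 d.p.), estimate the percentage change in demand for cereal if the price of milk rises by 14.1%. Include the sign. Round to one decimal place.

At P_x = 20.81, P_y = 17.25: Q_x = 383.729.
∂Q_x/∂P_y = -8.4.
ε = (∂Q_x/∂P_y)(P_y/Q_x) = -8.4000 × 17.25/383.729 ≈ -0.378.
%ΔQ_x ≈ ε × %ΔP_y = -0.378 × (14.1%) = -5.3%.

-5.3%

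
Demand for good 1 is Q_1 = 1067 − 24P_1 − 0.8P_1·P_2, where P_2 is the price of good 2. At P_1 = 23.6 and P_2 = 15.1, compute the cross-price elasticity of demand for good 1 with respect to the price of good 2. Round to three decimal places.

At P_1 = 23.6 and P_2 = 15.1: Q_1 = 215.512.
∂Q_1/∂P_2 = -0.8P_1 = -0.8(23.6) = -18.8800.
ε = (∂Q_1/∂P_2)(P_2/Q_1) = -18.8800 × (15.1/215.512) ≈ -1.323.

-1.323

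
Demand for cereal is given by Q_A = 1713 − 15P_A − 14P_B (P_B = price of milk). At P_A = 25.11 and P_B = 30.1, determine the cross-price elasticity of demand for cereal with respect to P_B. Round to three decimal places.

-0.461

At P_A = 25.11 and P_B = 30.1: Q_A = 914.95.
∂Q_A/∂P_B = -14.
ε = (∂Q_A/∂P_B)(P_B/Q_A) = -14 × (30.1/914.95) ≈ -0.461.
Since ε < 0, cereal and milk are complements.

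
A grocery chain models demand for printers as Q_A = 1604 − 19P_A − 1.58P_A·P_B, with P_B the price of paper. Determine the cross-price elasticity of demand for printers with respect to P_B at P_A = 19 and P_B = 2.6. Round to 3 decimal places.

-0.067

At P_A = 19 and P_B = 2.6: Q_A = 1164.948.
∂Q_A/∂P_B = -1.58P_A = -1.58(19) = -30.0200.
ε = (∂Q_A/∂P_B)(P_B/Q_A) = -30.0200 × (2.6/1164.948) ≈ -0.067.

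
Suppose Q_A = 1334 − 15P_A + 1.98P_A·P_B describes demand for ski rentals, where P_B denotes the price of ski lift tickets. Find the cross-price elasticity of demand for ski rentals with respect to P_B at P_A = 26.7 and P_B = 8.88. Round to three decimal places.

0.335

At P_A = 26.7 and P_B = 8.88: Q_A = 1402.950.
∂Q_A/∂P_B = 1.98P_A = 1.98(26.7) = 52.8660.
ε = (∂Q_A/∂P_B)(P_B/Q_A) = 52.8660 × (8.88/1402.950) ≈ 0.335.
ε > 0: substitutes.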